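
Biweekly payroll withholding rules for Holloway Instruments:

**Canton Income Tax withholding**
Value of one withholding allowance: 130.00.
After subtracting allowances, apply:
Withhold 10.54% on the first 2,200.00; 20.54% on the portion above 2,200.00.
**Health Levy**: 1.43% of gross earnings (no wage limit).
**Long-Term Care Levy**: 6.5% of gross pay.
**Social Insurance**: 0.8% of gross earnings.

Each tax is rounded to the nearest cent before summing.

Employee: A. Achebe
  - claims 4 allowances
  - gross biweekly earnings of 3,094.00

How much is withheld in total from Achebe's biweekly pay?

578.80

Canton Income Tax: taxable = 3,094.00 − 4×130.00 = 2,574.00
  231.88 + 20.54% × (2,574.00 − 2,200.00) = 231.88 + 20.54% × 374.00 = 308.70
Health Levy: 1.43% × 3,094.00 = 44.24
Long-Term Care Levy: 6.5% × 3,094.00 = 201.11
Social Insurance: 0.8% × 3,094.00 = 24.75
Total: 308.70 + 44.24 + 201.11 + 24.75 = 578.80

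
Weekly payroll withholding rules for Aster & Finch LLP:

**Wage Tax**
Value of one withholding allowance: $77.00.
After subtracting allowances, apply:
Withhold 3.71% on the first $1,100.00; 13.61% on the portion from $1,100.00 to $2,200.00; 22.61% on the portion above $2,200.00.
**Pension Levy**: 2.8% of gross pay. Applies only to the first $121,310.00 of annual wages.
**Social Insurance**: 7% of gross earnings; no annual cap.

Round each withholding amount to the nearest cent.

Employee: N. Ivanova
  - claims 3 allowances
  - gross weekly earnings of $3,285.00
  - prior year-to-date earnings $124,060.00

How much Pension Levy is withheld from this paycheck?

Pension Levy: YTD $124,060.00 ≥ cap $121,310.00 → $0.00

$0.00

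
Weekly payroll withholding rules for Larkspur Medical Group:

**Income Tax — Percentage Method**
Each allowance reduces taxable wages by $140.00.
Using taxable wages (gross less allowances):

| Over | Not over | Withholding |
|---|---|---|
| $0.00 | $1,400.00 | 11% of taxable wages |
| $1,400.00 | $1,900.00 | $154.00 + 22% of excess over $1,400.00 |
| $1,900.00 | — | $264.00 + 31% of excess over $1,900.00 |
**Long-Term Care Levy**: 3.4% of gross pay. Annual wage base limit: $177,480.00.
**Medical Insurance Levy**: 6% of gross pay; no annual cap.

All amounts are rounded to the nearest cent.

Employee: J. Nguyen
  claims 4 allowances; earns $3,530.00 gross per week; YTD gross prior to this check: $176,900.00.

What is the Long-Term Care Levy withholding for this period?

$19.72

Long-Term Care Levy: cap $177,480.00 − YTD $176,900.00 = $580.00 subject; 3.4% × $580.00 = $19.72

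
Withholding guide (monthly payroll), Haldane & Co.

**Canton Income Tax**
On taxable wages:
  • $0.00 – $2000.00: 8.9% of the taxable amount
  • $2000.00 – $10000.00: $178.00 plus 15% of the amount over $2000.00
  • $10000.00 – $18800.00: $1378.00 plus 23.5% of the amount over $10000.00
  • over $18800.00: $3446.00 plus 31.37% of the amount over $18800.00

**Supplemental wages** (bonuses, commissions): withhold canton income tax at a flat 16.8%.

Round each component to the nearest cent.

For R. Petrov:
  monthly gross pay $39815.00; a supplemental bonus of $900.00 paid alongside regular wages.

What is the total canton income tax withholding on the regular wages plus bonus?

$10189.61

Canton Income Tax: taxable = $39815.00
  $3446.00 + 31.37% × ($39815.00 − $18800.00) = $3446.00 + 31.37% × $21015.00 = $10038.41
Supplemental (16.8% flat on bonus): 16.8% × $900.00 = $151.20
Total canton income tax: $10038.41 + $151.20 = $10189.61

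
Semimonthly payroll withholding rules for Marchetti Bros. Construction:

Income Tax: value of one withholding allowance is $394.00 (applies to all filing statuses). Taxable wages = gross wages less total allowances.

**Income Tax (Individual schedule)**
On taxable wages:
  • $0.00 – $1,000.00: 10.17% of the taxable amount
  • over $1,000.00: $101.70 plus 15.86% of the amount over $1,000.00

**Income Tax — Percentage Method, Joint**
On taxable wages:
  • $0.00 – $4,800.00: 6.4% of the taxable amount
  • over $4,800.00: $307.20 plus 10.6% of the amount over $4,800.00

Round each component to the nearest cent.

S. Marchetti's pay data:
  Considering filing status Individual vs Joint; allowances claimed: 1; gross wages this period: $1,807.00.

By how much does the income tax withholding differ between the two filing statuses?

Income Tax (Individual): taxable = $1,807.00 − 1×$394.00 = $1,413.00
  $101.70 + 15.86% × ($1,413.00 − $1,000.00) = $101.70 + 15.86% × $413.00 = $167.20
Income Tax (Joint): taxable = $1,807.00 − 1×$394.00 = $1,413.00
  6.4% × $1,413.00 = $90.43
Difference: |$167.20 − $90.43| = $76.77 (higher under Individual)

$76.77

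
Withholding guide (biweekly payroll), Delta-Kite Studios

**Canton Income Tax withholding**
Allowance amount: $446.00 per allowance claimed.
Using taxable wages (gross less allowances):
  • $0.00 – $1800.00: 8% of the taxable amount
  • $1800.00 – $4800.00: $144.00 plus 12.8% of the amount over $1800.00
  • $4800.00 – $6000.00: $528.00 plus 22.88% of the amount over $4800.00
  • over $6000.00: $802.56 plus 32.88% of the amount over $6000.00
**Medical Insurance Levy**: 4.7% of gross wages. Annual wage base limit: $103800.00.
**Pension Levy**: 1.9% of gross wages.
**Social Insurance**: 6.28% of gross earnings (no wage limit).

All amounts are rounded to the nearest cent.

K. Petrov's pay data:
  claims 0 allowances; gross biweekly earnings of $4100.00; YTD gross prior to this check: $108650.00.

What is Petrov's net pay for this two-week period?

Canton Income Tax: taxable = $4100.00
  $144.00 + 12.8% × ($4100.00 − $1800.00) = $144.00 + 12.8% × $2300.00 = $438.40
Medical Insurance Levy: YTD $108650.00 ≥ cap $103800.00 → $0.00
Pension Levy: 1.9% × $4100.00 = $77.90
Social Insurance: 6.28% × $4100.00 = $257.48
Total withheld: $438.40 + $0.00 + $77.90 + $257.48 = $773.78
Net pay: $4100.00 − $773.78 = $3326.22

$3326.22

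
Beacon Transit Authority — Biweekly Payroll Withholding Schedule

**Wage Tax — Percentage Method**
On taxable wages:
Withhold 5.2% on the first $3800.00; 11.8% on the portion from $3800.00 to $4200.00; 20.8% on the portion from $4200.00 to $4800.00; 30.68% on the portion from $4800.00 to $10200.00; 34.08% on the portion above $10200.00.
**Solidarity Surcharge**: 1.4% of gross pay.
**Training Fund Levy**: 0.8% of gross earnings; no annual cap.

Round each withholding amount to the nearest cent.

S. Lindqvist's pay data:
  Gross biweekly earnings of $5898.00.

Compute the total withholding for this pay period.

$836.22

Wage Tax: taxable = $5898.00
  $369.60 + 30.68% × ($5898.00 − $4800.00) = $369.60 + 30.68% × $1098.00 = $706.47
Solidarity Surcharge: 1.4% × $5898.00 = $82.57
Training Fund Levy: 0.8% × $5898.00 = $47.18
Total: $706.47 + $82.57 + $47.18 = $836.22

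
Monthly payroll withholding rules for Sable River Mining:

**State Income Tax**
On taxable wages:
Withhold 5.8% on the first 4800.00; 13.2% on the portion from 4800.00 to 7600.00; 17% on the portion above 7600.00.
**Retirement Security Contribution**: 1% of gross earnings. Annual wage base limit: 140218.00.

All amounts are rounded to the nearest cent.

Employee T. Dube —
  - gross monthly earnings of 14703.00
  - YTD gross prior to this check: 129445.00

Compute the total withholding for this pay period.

1963.24

State Income Tax: taxable = 14703.00
  648.00 + 17% × (14703.00 − 7600.00) = 648.00 + 17% × 7103.00 = 1855.51
Retirement Security Contribution: cap 140218.00 − YTD 129445.00 = 10773.00 subject; 1% × 10773.00 = 107.73
Total: 1855.51 + 107.73 = 1963.24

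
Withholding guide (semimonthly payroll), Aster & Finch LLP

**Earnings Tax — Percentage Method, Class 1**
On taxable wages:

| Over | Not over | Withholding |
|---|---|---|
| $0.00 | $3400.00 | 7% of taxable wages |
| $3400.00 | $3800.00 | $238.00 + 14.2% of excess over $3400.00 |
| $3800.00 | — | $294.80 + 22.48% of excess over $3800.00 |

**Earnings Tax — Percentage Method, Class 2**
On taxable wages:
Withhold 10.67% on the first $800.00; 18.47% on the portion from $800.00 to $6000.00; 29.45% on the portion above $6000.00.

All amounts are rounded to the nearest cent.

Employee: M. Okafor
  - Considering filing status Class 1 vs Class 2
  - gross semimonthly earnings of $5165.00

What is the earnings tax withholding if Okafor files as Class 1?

Earnings Tax (Class 1): taxable = $5165.00
  $294.80 + 22.48% × ($5165.00 − $3800.00) = $294.80 + 22.48% × $1365.00 = $601.65

$601.65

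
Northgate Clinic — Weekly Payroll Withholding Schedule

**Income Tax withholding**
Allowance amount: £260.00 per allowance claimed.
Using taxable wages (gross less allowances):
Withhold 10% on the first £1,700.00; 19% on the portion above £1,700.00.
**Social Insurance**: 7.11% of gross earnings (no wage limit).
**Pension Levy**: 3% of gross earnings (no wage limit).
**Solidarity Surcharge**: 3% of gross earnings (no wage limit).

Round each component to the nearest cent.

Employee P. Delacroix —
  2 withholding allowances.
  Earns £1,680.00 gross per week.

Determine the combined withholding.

£336.25

Income Tax: taxable = £1,680.00 − 2×£260.00 = £1,160.00
  10% × £1,160.00 = £116.00
Social Insurance: 7.11% × £1,680.00 = £119.45
Pension Levy: 3% × £1,680.00 = £50.40
Solidarity Surcharge: 3% × £1,680.00 = £50.40
Total: £116.00 + £119.45 + £50.40 + £50.40 = £336.25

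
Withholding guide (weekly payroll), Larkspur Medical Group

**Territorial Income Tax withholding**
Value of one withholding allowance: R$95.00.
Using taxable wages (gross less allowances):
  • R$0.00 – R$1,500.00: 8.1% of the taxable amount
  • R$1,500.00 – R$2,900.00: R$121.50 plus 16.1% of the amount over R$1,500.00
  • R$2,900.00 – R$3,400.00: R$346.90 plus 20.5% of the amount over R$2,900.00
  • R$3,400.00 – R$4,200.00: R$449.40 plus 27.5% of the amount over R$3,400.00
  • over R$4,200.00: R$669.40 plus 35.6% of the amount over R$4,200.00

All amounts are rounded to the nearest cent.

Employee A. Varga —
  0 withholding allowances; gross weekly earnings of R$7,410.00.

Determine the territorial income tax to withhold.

Territorial Income Tax: taxable = R$7,410.00
  R$669.40 + 35.6% × (R$7,410.00 − R$4,200.00) = R$669.40 + 35.6% × R$3,210.00 = R$1,812.16

R$1,812.16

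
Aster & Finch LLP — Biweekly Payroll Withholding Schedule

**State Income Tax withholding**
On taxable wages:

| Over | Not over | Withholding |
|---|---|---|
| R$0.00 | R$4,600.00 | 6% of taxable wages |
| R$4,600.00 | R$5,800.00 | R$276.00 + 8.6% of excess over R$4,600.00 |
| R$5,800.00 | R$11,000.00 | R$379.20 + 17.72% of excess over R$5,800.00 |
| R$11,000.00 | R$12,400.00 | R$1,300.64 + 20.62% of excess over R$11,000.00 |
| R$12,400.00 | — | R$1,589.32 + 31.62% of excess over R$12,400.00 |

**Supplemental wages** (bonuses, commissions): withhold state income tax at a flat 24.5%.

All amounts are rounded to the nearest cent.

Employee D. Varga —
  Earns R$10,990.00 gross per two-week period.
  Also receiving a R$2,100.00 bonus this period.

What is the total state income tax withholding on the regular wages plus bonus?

State Income Tax: taxable = R$10,990.00
  R$379.20 + 17.72% × (R$10,990.00 − R$5,800.00) = R$379.20 + 17.72% × R$5,190.00 = R$1,298.87
Supplemental (24.5% flat on bonus): 24.5% × R$2,100.00 = R$514.50
Total state income tax: R$1,298.87 + R$514.50 = R$1,813.37

R$1,813.37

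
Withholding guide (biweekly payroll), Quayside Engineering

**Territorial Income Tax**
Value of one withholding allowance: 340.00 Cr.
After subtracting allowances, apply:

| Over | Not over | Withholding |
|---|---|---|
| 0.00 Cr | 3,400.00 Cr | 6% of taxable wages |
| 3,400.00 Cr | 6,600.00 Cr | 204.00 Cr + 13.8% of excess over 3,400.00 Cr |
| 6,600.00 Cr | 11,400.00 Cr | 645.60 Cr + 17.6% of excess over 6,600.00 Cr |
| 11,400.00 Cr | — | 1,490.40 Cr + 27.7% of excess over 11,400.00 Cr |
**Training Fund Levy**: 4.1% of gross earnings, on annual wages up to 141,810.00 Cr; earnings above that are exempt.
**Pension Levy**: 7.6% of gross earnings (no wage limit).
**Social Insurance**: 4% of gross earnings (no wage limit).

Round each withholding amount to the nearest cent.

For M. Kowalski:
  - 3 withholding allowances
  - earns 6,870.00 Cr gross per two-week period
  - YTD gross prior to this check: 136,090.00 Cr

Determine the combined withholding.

1,573.54 Cr

Territorial Income Tax: taxable = 6,870.00 Cr − 3×340.00 Cr = 5,850.00 Cr
  204.00 Cr + 13.8% × (5,850.00 Cr − 3,400.00 Cr) = 204.00 Cr + 13.8% × 2,450.00 Cr = 542.10 Cr
Training Fund Levy: cap 141,810.00 Cr − YTD 136,090.00 Cr = 5,720.00 Cr subject; 4.1% × 5,720.00 Cr = 234.52 Cr
Pension Levy: 7.6% × 6,870.00 Cr = 522.12 Cr
Social Insurance: 4% × 6,870.00 Cr = 274.80 Cr
Total: 542.10 Cr + 234.52 Cr + 522.12 Cr + 274.80 Cr = 1,573.54 Cr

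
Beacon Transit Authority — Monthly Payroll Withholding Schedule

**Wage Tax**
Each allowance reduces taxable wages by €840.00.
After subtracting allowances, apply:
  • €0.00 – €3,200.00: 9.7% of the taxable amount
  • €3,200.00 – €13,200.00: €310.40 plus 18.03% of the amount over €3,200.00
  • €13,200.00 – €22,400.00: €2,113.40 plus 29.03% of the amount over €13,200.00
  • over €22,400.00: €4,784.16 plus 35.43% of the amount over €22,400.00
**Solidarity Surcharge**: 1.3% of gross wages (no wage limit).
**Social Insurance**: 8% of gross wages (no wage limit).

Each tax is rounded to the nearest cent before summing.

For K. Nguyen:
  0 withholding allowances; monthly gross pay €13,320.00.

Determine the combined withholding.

Wage Tax: taxable = €13,320.00
  €2,113.40 + 29.03% × (€13,320.00 − €13,200.00) = €2,113.40 + 29.03% × €120.00 = €2,148.24
Solidarity Surcharge: 1.3% × €13,320.00 = €173.16
Social Insurance: 8% × €13,320.00 = €1,065.60
Total: €2,148.24 + €173.16 + €1,065.60 = €3,387.00

€3,387.00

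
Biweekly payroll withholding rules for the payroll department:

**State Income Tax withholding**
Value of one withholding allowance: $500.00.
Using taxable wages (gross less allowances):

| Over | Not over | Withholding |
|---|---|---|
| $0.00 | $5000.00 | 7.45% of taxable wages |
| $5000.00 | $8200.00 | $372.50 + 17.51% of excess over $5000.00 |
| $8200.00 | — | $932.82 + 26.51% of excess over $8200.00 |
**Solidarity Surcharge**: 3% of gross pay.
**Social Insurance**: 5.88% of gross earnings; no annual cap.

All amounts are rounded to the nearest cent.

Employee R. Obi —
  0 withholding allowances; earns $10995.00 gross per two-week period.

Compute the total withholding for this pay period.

$2650.13

State Income Tax: taxable = $10995.00
  $932.82 + 26.51% × ($10995.00 − $8200.00) = $932.82 + 26.51% × $2795.00 = $1673.77
Solidarity Surcharge: 3% × $10995.00 = $329.85
Social Insurance: 5.88% × $10995.00 = $646.51
Total: $1673.77 + $329.85 + $646.51 = $2650.13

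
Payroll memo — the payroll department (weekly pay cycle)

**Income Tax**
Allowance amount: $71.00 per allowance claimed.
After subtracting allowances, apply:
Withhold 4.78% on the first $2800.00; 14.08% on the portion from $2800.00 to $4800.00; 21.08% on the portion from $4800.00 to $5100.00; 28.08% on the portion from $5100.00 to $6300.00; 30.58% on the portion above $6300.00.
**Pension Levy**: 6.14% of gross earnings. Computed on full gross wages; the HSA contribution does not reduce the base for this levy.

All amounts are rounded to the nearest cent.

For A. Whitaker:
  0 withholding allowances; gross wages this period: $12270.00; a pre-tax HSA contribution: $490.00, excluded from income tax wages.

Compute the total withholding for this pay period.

$3244.80

Income Tax: taxable = $12270.00 − $490.00 = $11780.00
  $815.64 + 30.58% × ($11780.00 − $6300.00) = $815.64 + 30.58% × $5480.00 = $2491.42
Pension Levy: 6.14% × $12270.00 = $753.38
Total: $2491.42 + $753.38 = $3244.80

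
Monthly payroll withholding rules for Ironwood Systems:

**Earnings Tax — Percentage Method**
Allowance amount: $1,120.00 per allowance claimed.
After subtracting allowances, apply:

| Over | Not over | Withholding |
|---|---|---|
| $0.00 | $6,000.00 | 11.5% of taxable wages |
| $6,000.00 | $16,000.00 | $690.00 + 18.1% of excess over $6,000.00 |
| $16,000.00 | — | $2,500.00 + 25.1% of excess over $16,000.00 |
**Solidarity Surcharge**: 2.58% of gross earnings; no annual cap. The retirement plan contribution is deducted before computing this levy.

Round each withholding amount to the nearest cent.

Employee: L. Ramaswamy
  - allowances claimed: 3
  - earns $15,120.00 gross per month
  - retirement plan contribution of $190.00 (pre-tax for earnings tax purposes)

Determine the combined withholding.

Earnings Tax: taxable = $15,120.00 − $190.00 − 3×$1,120.00 = $11,570.00
  $690.00 + 18.1% × ($11,570.00 − $6,000.00) = $690.00 + 18.1% × $5,570.00 = $1,698.17
Solidarity Surcharge: 2.58% × $14,930.00 = $385.19
Total: $1,698.17 + $385.19 = $2,083.36

$2,083.36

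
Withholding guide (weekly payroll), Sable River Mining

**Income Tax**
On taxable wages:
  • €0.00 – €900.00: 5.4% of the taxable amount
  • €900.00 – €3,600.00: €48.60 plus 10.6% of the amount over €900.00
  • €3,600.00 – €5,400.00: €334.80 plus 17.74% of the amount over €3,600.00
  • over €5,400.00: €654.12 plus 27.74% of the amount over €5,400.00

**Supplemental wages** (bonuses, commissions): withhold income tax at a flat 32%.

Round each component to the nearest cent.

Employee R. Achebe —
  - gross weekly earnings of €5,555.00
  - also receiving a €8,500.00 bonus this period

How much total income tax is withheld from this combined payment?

Income Tax: taxable = €5,555.00
  €654.12 + 27.74% × (€5,555.00 − €5,400.00) = €654.12 + 27.74% × €155.00 = €697.12
Supplemental (32% flat on bonus): 32% × €8,500.00 = €2,720.00
Total income tax: €697.12 + €2,720.00 = €3,417.12

€3,417.12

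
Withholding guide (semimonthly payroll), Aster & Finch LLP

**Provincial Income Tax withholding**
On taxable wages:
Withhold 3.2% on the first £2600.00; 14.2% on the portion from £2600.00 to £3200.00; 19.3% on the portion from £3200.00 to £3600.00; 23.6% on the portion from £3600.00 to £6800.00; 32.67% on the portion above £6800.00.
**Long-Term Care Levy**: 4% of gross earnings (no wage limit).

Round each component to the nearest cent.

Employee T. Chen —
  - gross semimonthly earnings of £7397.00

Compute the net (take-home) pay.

£5905.28

Provincial Income Tax: taxable = £7397.00
  £1000.80 + 32.67% × (£7397.00 − £6800.00) = £1000.80 + 32.67% × £597.00 = £1195.84
Long-Term Care Levy: 4% × £7397.00 = £295.88
Total withheld: £1195.84 + £295.88 = £1491.72
Net pay: £7397.00 − £1491.72 = £5905.28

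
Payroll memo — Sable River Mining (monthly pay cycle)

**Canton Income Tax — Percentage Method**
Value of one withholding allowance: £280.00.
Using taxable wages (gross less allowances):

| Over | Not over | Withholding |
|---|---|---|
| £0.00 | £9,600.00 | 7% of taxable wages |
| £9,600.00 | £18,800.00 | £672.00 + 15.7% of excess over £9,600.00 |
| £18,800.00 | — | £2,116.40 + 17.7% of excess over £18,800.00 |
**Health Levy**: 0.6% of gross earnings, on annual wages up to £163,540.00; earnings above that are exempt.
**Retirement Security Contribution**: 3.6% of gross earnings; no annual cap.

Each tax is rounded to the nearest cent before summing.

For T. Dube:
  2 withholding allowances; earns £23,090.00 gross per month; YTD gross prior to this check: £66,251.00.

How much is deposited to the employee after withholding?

Canton Income Tax: taxable = £23,090.00 − 2×£280.00 = £22,530.00
  £2,116.40 + 17.7% × (£22,530.00 − £18,800.00) = £2,116.40 + 17.7% × £3,730.00 = £2,776.61
Health Levy: 0.6% × £23,090.00 = £138.54
Retirement Security Contribution: 3.6% × £23,090.00 = £831.24
Total withheld: £2,776.61 + £138.54 + £831.24 = £3,746.39
Net pay: £23,090.00 − £3,746.39 = £19,343.61

£19,343.61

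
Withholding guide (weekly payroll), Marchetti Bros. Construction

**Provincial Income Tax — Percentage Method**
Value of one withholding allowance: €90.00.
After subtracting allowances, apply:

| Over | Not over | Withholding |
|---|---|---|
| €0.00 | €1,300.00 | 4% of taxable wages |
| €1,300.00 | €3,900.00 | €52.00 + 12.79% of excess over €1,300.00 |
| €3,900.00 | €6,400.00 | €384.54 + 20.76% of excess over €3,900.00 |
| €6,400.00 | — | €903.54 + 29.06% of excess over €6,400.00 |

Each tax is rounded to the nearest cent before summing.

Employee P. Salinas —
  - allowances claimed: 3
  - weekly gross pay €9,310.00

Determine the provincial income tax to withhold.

Provincial Income Tax: taxable = €9,310.00 − 3×€90.00 = €9,040.00
  €903.54 + 29.06% × (€9,040.00 − €6,400.00) = €903.54 + 29.06% × €2,640.00 = €1,670.72

€1,670.72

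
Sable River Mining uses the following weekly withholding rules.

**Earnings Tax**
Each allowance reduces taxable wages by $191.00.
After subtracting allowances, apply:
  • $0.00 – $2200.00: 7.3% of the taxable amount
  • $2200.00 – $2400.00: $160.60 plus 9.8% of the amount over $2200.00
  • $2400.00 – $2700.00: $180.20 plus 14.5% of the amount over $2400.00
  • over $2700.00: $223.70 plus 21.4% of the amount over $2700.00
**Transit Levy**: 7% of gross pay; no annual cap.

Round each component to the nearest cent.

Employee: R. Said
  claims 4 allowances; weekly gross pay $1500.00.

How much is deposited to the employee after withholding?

Earnings Tax: taxable = $1500.00 − 4×$191.00 = $736.00
  7.3% × $736.00 = $53.73
Transit Levy: 7% × $1500.00 = $105.00
Total withheld: $53.73 + $105.00 = $158.73
Net pay: $1500.00 − $158.73 = $1341.27

$1341.27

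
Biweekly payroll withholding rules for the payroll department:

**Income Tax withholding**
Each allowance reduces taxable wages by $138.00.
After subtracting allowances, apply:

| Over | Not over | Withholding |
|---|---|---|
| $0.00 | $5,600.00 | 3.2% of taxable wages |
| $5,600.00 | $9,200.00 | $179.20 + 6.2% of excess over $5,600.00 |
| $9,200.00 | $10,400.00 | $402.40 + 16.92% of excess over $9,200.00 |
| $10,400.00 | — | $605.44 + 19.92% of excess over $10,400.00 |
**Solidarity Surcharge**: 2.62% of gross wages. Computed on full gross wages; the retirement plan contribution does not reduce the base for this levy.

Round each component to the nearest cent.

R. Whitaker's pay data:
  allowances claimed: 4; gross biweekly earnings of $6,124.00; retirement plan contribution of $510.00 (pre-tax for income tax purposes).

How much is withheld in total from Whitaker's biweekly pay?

$322.43

Income Tax: taxable = $6,124.00 − $510.00 − 4×$138.00 = $5,062.00
  3.2% × $5,062.00 = $161.98
Solidarity Surcharge: 2.62% × $6,124.00 = $160.45
Total: $161.98 + $160.45 = $322.43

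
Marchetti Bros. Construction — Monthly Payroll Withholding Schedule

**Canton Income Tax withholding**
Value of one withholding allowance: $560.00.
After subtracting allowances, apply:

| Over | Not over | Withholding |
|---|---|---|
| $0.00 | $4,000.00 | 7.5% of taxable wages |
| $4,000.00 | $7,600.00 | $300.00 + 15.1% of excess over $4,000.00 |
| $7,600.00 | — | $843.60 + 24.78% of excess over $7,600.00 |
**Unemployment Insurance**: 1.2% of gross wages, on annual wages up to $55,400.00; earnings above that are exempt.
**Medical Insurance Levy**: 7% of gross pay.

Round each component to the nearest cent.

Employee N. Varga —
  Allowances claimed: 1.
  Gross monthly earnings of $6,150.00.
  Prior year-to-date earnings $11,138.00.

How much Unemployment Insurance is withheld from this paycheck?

Unemployment Insurance: 1.2% × $6,150.00 = $73.80

$73.80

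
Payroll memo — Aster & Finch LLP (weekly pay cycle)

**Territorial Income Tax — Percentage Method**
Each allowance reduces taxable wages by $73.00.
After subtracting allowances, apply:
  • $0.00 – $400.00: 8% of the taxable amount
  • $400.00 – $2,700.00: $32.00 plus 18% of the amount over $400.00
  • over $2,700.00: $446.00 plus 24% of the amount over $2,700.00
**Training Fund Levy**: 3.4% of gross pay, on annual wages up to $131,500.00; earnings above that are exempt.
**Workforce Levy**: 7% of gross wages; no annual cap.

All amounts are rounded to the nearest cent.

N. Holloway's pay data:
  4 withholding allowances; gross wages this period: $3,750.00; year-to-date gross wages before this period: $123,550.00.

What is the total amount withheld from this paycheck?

$1,017.92

Territorial Income Tax: taxable = $3,750.00 − 4×$73.00 = $3,458.00
  $446.00 + 24% × ($3,458.00 − $2,700.00) = $446.00 + 24% × $758.00 = $627.92
Training Fund Levy: 3.4% × $3,750.00 = $127.50
Workforce Levy: 7% × $3,750.00 = $262.50
Total: $627.92 + $127.50 + $262.50 = $1,017.92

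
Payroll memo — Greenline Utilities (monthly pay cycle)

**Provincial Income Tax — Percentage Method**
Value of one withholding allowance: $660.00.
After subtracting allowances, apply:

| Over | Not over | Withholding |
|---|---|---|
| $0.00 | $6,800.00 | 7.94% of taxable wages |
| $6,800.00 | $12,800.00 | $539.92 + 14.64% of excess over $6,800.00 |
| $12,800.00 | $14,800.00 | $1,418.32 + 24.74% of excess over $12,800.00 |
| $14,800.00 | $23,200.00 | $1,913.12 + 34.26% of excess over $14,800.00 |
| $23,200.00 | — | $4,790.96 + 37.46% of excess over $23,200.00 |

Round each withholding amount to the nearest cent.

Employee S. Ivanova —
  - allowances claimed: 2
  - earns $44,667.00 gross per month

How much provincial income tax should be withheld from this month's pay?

$12,338.03

Provincial Income Tax: taxable = $44,667.00 − 2×$660.00 = $43,347.00
  $4,790.96 + 37.46% × ($43,347.00 − $23,200.00) = $4,790.96 + 37.46% × $20,147.00 = $12,338.03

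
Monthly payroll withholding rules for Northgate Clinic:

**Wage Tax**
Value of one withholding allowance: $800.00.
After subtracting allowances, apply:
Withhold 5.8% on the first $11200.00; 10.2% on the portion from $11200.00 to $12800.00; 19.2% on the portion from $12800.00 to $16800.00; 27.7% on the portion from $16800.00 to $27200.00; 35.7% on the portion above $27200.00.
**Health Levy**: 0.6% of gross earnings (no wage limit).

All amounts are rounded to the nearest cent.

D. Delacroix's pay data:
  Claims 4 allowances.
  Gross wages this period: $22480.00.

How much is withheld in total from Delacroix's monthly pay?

$2402.64

Wage Tax: taxable = $22480.00 − 4×$800.00 = $19280.00
  $1580.80 + 27.7% × ($19280.00 − $16800.00) = $1580.80 + 27.7% × $2480.00 = $2267.76
Health Levy: 0.6% × $22480.00 = $134.88
Total: $2267.76 + $134.88 = $2402.64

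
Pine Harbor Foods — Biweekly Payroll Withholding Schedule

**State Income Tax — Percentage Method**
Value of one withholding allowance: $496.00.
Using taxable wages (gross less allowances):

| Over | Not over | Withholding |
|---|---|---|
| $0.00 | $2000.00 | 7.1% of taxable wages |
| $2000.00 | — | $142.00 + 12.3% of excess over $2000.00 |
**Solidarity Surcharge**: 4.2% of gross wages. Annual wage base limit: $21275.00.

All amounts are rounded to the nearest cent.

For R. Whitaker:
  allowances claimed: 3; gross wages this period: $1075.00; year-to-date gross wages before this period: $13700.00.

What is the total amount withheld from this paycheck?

State Income Tax: taxable = $1075.00 − 3×$496.00 = $-413.00
  Taxable ≤ 0 → $0.00
Solidarity Surcharge: 4.2% × $1075.00 = $45.15
Total: $0.00 + $45.15 = $45.15

$45.15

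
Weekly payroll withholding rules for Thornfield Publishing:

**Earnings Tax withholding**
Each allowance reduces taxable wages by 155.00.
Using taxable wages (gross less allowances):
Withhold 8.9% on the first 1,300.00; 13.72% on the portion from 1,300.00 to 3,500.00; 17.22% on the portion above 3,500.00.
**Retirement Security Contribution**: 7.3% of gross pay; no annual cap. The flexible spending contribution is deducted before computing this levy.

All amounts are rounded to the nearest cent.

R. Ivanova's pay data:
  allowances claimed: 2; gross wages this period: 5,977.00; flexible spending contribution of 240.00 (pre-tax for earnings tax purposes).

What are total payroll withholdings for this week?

Earnings Tax: taxable = 5,977.00 − 240.00 − 2×155.00 = 5,427.00
  417.54 + 17.22% × (5,427.00 − 3,500.00) = 417.54 + 17.22% × 1,927.00 = 749.37
Retirement Security Contribution: 7.3% × 5,737.00 = 418.80
Total: 749.37 + 418.80 = 1,168.17

1,168.17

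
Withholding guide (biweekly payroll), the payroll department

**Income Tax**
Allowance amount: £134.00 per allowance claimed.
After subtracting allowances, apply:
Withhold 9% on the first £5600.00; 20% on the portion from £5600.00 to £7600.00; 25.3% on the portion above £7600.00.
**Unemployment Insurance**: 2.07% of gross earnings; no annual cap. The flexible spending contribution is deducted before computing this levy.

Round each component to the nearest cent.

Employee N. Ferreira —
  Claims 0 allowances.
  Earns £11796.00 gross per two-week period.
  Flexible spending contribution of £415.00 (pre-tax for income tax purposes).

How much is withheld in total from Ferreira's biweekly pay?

Income Tax: taxable = £11796.00 − £415.00 = £11381.00
  £904.00 + 25.3% × (£11381.00 − £7600.00) = £904.00 + 25.3% × £3781.00 = £1860.59
Unemployment Insurance: 2.07% × £11381.00 = £235.59
Total: £1860.59 + £235.59 = £2096.18

£2096.18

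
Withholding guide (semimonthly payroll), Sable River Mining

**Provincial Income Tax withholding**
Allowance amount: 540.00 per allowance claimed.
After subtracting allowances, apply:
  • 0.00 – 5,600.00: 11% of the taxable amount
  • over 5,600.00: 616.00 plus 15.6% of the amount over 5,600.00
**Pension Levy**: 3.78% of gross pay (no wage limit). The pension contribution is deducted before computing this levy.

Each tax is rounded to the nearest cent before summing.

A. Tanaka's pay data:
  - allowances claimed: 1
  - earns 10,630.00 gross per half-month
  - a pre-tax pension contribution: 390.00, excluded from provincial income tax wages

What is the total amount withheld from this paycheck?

Provincial Income Tax: taxable = 10,630.00 − 390.00 − 1×540.00 = 9,700.00
  616.00 + 15.6% × (9,700.00 − 5,600.00) = 616.00 + 15.6% × 4,100.00 = 1,255.60
Pension Levy: 3.78% × 10,240.00 = 387.07
Total: 1,255.60 + 387.07 = 1,642.67

1,642.67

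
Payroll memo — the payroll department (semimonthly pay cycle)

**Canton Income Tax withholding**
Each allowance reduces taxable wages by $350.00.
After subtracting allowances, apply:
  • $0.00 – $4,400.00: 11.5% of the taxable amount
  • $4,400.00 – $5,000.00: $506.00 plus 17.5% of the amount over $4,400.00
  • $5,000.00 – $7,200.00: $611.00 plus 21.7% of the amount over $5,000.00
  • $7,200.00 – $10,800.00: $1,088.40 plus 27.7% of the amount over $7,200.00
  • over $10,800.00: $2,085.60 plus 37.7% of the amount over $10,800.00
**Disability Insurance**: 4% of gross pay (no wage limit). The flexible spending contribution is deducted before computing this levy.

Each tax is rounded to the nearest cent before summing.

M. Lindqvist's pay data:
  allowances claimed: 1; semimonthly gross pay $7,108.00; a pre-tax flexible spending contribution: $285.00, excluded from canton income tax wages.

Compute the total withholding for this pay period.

$1,203.56

Canton Income Tax: taxable = $7,108.00 − $285.00 − 1×$350.00 = $6,473.00
  $611.00 + 21.7% × ($6,473.00 − $5,000.00) = $611.00 + 21.7% × $1,473.00 = $930.64
Disability Insurance: 4% × $6,823.00 = $272.92
Total: $930.64 + $272.92 = $1,203.56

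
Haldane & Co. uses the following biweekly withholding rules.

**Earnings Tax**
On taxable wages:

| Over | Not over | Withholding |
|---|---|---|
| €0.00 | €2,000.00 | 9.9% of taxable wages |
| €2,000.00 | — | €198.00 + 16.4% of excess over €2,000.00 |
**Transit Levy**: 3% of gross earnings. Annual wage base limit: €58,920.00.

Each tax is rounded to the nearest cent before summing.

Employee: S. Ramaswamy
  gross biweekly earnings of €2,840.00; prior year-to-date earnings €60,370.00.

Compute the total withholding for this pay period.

Earnings Tax: taxable = €2,840.00
  €198.00 + 16.4% × (€2,840.00 − €2,000.00) = €198.00 + 16.4% × €840.00 = €335.76
Transit Levy: YTD €60,370.00 ≥ cap €58,920.00 → €0.00
Total: €335.76 + €0.00 = €335.76

€335.76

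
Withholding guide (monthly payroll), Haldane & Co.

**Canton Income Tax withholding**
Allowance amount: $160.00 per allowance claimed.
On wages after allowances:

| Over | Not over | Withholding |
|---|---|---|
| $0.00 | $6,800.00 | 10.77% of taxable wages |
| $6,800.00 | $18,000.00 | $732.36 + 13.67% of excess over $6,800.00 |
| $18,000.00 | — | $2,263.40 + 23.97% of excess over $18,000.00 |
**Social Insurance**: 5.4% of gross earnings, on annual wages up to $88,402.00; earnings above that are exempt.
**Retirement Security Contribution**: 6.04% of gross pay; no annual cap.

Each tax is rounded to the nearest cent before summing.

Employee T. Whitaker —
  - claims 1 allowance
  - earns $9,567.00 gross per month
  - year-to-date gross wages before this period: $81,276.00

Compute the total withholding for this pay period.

$2,051.39

Canton Income Tax: taxable = $9,567.00 − 1×$160.00 = $9,407.00
  $732.36 + 13.67% × ($9,407.00 − $6,800.00) = $732.36 + 13.67% × $2,607.00 = $1,088.74
Social Insurance: cap $88,402.00 − YTD $81,276.00 = $7,126.00 subject; 5.4% × $7,126.00 = $384.80
Retirement Security Contribution: 6.04% × $9,567.00 = $577.85
Total: $1,088.74 + $384.80 + $577.85 = $2,051.39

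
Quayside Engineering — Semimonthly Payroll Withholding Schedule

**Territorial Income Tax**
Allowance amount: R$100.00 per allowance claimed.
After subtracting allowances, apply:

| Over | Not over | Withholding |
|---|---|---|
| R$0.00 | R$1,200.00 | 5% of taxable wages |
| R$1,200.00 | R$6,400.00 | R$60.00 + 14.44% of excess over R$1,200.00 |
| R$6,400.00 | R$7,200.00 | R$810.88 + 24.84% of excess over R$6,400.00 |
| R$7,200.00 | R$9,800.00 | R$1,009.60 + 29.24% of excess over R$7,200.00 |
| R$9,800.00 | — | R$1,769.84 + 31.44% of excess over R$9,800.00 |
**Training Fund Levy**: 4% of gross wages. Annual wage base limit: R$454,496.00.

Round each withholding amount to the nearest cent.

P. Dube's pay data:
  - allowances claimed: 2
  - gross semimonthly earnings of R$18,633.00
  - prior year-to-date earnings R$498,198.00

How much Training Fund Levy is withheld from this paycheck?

Training Fund Levy: YTD R$498,198.00 ≥ cap R$454,496.00 → R$0.00

R$0.00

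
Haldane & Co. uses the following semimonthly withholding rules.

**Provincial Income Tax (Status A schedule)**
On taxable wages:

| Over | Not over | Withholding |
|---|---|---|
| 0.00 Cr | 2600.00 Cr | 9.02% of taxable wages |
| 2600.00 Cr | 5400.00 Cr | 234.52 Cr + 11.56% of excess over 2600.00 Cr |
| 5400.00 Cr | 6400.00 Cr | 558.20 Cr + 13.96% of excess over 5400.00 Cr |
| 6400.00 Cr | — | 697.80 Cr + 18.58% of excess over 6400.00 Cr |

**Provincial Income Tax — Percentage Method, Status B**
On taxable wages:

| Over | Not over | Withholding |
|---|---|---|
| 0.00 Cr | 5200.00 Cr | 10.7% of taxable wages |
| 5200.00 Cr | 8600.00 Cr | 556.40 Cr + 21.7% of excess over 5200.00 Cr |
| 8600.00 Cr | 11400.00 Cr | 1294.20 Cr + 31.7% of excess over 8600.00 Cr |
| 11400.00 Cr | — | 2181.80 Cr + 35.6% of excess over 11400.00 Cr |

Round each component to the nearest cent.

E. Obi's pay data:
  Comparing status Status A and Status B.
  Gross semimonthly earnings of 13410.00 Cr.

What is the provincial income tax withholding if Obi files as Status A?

2000.26 Cr

Provincial Income Tax (Status A): taxable = 13410.00 Cr
  697.80 Cr + 18.58% × (13410.00 Cr − 6400.00 Cr) = 697.80 Cr + 18.58% × 7010.00 Cr = 2000.26 Cr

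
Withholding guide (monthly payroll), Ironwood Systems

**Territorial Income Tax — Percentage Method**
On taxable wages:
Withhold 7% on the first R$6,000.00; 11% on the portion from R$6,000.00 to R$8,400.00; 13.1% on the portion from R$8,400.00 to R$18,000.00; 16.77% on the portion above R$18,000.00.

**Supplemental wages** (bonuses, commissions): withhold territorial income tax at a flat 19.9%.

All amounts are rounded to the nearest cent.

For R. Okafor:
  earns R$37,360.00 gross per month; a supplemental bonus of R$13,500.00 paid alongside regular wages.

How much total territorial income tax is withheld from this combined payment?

Territorial Income Tax: taxable = R$37,360.00
  R$1,941.60 + 16.77% × (R$37,360.00 − R$18,000.00) = R$1,941.60 + 16.77% × R$19,360.00 = R$5,188.27
Supplemental (19.9% flat on bonus): 19.9% × R$13,500.00 = R$2,686.50
Total territorial income tax: R$5,188.27 + R$2,686.50 = R$7,874.77

R$7,874.77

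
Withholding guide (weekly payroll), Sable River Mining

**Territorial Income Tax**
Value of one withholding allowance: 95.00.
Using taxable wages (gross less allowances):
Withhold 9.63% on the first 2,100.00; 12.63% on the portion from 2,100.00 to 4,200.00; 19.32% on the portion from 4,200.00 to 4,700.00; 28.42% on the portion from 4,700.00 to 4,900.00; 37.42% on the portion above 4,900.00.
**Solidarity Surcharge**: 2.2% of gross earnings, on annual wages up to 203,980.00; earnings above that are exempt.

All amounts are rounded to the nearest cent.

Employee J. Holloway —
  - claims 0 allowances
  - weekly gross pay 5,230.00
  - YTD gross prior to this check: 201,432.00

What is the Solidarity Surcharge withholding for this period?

56.06

Solidarity Surcharge: cap 203,980.00 − YTD 201,432.00 = 2,548.00 subject; 2.2% × 2,548.00 = 56.06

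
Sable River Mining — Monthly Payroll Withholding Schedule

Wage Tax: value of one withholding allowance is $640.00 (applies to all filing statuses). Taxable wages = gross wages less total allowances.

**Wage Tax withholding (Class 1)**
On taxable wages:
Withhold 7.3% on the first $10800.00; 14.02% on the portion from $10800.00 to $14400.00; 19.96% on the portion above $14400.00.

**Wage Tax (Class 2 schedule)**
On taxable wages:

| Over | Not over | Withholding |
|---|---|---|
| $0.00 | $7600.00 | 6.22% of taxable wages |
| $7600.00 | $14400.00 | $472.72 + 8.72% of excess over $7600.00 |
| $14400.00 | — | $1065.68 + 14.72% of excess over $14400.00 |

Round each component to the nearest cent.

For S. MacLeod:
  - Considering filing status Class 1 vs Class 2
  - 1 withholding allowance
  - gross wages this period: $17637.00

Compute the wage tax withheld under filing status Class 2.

$1447.96

Wage Tax (Class 2): taxable = $17637.00 − 1×$640.00 = $16997.00
  $1065.68 + 14.72% × ($16997.00 − $14400.00) = $1065.68 + 14.72% × $2597.00 = $1447.96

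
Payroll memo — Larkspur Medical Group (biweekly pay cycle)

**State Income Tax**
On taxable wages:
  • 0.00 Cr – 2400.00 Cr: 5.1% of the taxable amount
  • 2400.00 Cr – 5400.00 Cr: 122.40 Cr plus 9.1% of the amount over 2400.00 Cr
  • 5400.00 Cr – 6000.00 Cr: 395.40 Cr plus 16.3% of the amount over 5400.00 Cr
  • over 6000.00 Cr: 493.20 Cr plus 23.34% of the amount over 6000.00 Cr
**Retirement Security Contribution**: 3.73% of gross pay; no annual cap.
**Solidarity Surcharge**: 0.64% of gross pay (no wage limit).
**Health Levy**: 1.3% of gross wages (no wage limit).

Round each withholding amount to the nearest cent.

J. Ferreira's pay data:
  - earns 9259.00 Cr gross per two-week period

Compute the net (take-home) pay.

7480.16 Cr

State Income Tax: taxable = 9259.00 Cr
  493.20 Cr + 23.34% × (9259.00 Cr − 6000.00 Cr) = 493.20 Cr + 23.34% × 3259.00 Cr = 1253.85 Cr
Retirement Security Contribution: 3.73% × 9259.00 Cr = 345.36 Cr
Solidarity Surcharge: 0.64% × 9259.00 Cr = 59.26 Cr
Health Levy: 1.3% × 9259.00 Cr = 120.37 Cr
Total withheld: 1253.85 Cr + 345.36 Cr + 59.26 Cr + 120.37 Cr = 1778.84 Cr
Net pay: 9259.00 Cr − 1778.84 Cr = 7480.16 Cr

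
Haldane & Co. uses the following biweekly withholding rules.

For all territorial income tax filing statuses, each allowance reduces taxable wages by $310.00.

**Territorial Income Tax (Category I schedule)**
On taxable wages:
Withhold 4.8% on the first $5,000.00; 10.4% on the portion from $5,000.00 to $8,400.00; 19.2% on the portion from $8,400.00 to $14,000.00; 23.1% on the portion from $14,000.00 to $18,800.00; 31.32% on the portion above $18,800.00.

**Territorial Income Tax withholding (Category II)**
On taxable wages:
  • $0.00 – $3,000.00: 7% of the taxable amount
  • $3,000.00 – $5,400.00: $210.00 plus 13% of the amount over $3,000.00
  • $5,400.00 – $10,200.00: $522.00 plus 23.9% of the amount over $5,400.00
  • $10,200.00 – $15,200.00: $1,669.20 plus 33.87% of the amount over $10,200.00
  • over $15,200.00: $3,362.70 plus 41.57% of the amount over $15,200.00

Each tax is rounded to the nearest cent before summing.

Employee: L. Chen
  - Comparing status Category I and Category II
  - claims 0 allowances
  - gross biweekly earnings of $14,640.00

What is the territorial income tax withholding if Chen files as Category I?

$1,816.64

Territorial Income Tax (Category I): taxable = $14,640.00
  $1,668.80 + 23.1% × ($14,640.00 − $14,000.00) = $1,668.80 + 23.1% × $640.00 = $1,816.64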